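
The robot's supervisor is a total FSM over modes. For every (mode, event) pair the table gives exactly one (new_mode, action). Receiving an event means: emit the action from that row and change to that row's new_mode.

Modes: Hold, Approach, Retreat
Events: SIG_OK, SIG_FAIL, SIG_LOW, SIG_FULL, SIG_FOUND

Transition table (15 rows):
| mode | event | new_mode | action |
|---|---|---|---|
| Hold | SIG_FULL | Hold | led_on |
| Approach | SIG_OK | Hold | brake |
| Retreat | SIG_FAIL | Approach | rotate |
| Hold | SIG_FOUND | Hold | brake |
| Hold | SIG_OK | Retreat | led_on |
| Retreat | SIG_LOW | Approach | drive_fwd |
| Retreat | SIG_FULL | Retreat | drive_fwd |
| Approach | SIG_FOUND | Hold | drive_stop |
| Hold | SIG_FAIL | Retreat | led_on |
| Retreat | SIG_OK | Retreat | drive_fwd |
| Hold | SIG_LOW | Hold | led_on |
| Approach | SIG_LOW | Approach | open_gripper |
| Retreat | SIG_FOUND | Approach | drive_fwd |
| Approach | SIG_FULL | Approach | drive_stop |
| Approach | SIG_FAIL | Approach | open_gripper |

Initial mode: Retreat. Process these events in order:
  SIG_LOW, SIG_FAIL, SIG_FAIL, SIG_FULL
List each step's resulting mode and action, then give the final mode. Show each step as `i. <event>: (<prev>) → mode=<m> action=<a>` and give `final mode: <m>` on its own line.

1. SIG_LOW: (Retreat) → mode=Approach action=drive_fwd
2. SIG_FAIL: (Approach) → mode=Approach action=open_gripper
3. SIG_FAIL: (Approach) → mode=Approach action=open_gripper
4. SIG_FULL: (Approach) → mode=Approach action=drive_stop

final mode: Approach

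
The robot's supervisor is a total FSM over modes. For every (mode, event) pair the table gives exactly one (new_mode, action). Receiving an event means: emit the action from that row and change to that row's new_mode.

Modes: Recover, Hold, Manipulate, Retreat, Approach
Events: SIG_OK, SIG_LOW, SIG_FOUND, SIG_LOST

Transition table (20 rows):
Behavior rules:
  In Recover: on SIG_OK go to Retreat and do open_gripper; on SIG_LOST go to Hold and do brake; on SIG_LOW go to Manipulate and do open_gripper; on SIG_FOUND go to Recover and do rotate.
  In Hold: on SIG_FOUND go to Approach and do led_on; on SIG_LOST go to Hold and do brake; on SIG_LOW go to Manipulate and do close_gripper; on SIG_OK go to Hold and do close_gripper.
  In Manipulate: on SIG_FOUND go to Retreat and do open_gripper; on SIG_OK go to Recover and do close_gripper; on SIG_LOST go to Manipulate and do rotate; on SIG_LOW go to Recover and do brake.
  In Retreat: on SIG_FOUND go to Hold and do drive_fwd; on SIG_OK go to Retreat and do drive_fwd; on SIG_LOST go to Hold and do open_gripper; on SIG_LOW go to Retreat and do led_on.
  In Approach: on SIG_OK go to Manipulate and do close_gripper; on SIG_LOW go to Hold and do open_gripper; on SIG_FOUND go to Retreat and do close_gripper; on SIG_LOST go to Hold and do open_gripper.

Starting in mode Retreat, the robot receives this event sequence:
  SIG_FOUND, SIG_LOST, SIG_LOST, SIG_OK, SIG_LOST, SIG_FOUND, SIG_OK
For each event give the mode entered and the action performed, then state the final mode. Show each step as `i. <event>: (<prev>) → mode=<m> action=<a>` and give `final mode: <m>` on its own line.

final mode: Manipulate

1. SIG_FOUND: (Retreat) → mode=Hold action=drive_fwd
2. SIG_LOST: (Hold) → mode=Hold action=brake
3. SIG_LOST: (Hold) → mode=Hold action=brake
4. SIG_OK: (Hold) → mode=Hold action=close_gripper
5. SIG_LOST: (Hold) → mode=Hold action=brake
6. SIG_FOUND: (Hold) → mode=Approach action=led_on
7. SIG_OK: (Approach) → mode=Manipulate action=close_gripper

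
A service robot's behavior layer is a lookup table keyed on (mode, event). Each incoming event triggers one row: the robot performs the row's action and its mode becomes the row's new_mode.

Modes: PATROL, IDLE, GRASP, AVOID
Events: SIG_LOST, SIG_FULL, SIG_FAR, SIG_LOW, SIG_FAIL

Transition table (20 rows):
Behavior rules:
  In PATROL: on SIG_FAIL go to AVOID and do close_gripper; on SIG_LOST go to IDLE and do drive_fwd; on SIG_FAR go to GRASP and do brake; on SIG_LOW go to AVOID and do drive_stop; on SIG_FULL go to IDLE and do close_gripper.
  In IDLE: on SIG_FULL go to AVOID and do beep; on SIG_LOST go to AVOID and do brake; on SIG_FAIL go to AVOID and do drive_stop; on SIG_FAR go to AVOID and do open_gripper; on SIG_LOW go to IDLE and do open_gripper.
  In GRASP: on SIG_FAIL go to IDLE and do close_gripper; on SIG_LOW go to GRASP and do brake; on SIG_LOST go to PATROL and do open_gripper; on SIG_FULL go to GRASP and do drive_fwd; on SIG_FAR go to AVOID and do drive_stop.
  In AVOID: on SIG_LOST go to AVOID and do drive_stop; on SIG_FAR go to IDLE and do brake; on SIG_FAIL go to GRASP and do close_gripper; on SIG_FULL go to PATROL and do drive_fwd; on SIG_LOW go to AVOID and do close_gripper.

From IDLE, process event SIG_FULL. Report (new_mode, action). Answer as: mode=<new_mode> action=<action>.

mode=AVOID action=beep

current mode = IDLE; filter table to that mode:
  (IDLE, SIG_FULL) → (AVOID, beep)  ← event matches
  (IDLE, SIG_LOST) → (AVOID, brake)
  (IDLE, SIG_FAIL) → (AVOID, drive_stop)
  (IDLE, SIG_FAR) → (AVOID, open_gripper)
  (IDLE, SIG_LOW) → (IDLE, open_gripper)
event = SIG_FULL selects (AVOID, beep)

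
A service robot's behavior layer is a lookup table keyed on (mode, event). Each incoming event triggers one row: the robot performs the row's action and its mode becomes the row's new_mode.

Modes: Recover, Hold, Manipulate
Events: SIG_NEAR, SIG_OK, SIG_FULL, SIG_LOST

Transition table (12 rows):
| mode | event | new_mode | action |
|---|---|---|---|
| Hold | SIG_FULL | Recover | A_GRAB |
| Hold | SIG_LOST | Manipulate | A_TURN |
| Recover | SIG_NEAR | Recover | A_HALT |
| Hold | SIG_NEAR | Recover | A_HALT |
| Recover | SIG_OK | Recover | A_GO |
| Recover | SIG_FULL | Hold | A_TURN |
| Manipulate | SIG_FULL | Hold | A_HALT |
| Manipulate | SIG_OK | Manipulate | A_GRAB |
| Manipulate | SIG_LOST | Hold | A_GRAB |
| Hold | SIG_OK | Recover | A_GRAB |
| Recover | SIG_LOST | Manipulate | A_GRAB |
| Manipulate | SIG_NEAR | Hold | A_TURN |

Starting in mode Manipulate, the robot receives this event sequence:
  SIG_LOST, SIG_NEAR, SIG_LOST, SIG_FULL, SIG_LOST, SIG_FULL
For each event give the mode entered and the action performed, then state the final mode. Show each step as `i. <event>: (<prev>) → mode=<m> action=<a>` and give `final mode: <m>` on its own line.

1. SIG_LOST: (Manipulate) → mode=Hold action=A_GRAB
2. SIG_NEAR: (Hold) → mode=Recover action=A_HALT
3. SIG_LOST: (Recover) → mode=Manipulate action=A_GRAB
4. SIG_FULL: (Manipulate) → mode=Hold action=A_HALT
5. SIG_LOST: (Hold) → mode=Manipulate action=A_TURN
6. SIG_FULL: (Manipulate) → mode=Hold action=A_HALT

final mode: Hold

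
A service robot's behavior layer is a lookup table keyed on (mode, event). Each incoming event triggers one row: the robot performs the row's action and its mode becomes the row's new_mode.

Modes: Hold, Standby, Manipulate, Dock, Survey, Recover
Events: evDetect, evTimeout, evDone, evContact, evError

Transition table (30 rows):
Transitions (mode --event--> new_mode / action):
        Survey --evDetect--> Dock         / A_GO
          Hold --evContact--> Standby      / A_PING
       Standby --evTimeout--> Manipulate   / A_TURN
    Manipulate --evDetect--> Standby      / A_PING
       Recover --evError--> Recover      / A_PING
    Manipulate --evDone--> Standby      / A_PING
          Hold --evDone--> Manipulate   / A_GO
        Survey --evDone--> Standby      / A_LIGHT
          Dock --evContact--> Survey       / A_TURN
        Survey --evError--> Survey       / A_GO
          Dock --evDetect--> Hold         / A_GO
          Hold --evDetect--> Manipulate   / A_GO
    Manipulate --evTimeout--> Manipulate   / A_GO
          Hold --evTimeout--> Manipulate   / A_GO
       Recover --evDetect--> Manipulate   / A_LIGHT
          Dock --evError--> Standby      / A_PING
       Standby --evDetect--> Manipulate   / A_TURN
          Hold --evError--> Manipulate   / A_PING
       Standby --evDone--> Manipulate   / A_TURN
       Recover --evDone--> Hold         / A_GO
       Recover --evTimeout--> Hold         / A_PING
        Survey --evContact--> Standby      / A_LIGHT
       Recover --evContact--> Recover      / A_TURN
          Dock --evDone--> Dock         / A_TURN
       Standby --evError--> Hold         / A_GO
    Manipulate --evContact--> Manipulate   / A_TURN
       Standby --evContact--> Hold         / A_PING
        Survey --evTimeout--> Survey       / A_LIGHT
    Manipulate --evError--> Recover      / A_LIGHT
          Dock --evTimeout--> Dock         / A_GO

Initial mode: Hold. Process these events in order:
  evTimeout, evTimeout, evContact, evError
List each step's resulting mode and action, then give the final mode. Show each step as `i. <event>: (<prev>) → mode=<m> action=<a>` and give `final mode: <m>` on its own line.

final mode: Recover

1. evTimeout: (Hold) → mode=Manipulate action=A_GO
2. evTimeout: (Manipulate) → mode=Manipulate action=A_GO
3. evContact: (Manipulate) → mode=Manipulate action=A_TURN
4. evError: (Manipulate) → mode=Recover action=A_LIGHT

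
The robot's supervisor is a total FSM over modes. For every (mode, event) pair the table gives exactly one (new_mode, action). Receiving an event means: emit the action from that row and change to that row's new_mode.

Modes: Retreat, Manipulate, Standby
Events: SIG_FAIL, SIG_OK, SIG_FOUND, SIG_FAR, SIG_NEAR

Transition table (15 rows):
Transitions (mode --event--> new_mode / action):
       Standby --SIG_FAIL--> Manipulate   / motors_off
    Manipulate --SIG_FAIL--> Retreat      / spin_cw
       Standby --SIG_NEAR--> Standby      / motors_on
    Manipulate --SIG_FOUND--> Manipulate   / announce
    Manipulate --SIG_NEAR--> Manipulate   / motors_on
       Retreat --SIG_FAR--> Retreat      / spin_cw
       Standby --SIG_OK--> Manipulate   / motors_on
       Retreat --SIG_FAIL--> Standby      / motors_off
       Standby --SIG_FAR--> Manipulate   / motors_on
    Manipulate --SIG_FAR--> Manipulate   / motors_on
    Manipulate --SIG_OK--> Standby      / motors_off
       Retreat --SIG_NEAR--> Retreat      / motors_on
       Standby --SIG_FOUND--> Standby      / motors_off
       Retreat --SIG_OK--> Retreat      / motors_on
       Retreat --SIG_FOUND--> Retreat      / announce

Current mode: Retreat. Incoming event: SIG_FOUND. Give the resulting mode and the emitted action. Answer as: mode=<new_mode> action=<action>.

current mode = Retreat; filter table to that mode:
  (Retreat, SIG_FAR) → (Retreat, spin_cw)
  (Retreat, SIG_FAIL) → (Standby, motors_off)
  (Retreat, SIG_NEAR) → (Retreat, motors_on)
  (Retreat, SIG_OK) → (Retreat, motors_on)
  (Retreat, SIG_FOUND) → (Retreat, announce)  ← event matches
event = SIG_FOUND selects (Retreat, announce)

mode=Retreat action=announce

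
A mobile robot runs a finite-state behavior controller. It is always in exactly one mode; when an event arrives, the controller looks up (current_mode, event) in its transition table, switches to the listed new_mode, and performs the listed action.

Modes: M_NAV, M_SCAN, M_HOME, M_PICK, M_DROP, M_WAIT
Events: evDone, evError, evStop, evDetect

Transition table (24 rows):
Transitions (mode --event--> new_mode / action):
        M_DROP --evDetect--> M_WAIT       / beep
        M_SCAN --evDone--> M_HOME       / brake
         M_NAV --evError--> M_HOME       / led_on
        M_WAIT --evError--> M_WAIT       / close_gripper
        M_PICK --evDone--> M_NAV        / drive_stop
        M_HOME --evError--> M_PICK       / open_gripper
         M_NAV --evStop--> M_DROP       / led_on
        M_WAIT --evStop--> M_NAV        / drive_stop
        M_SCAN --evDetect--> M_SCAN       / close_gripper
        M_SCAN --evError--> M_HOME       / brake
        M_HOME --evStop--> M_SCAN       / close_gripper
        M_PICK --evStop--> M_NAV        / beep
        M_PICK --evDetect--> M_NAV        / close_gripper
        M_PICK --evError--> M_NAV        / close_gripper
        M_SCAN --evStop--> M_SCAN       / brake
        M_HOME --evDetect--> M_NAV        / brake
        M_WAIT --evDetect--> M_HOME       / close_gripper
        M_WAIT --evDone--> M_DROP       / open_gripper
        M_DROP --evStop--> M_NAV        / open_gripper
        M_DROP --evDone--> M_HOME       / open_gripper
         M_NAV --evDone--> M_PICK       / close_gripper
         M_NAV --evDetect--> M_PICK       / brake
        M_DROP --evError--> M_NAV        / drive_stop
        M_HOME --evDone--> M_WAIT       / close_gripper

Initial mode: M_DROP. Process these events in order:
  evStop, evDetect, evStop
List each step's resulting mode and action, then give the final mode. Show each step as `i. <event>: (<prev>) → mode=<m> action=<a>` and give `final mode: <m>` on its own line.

final mode: M_NAV

1. evStop: (M_DROP) → mode=M_NAV action=open_gripper
2. evDetect: (M_NAV) → mode=M_PICK action=brake
3. evStop: (M_PICK) → mode=M_NAV action=beep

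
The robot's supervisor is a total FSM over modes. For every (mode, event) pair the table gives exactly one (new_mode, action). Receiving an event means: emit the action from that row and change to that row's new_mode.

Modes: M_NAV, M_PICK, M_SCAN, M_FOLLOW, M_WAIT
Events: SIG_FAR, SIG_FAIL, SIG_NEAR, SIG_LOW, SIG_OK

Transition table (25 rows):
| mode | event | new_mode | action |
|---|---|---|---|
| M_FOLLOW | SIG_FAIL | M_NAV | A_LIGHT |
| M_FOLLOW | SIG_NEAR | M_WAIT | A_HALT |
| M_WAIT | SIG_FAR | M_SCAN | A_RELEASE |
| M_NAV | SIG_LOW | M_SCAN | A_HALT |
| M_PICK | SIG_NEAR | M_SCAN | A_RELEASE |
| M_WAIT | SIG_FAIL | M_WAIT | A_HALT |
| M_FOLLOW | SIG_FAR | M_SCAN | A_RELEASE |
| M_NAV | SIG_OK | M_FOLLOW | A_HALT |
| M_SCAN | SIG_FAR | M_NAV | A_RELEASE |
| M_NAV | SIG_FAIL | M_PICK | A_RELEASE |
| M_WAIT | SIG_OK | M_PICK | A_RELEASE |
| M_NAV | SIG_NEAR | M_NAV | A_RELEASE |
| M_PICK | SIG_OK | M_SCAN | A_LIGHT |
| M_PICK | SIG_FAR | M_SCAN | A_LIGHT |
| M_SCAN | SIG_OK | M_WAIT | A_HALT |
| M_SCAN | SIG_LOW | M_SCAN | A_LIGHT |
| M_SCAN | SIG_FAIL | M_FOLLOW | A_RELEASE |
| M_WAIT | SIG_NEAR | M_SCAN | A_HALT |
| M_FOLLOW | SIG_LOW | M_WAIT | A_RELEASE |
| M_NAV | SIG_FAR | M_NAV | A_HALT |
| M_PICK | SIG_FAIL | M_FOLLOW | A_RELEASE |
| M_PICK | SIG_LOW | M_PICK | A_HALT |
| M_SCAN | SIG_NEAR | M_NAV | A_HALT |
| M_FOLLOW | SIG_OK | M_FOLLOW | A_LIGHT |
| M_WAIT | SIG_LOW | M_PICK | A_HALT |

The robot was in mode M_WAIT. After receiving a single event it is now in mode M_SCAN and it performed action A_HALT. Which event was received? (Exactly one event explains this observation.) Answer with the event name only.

SIG_NEAR

try SIG_FAR: (M_WAIT, SIG_FAR) → (M_SCAN, A_RELEASE)
try SIG_FAIL: (M_WAIT, SIG_FAIL) → (M_WAIT, A_HALT)
try SIG_NEAR: (M_WAIT, SIG_NEAR) → (M_SCAN, A_HALT)  ← matches
try SIG_LOW: (M_WAIT, SIG_LOW) → (M_PICK, A_HALT)
try SIG_OK: (M_WAIT, SIG_OK) → (M_PICK, A_RELEASE)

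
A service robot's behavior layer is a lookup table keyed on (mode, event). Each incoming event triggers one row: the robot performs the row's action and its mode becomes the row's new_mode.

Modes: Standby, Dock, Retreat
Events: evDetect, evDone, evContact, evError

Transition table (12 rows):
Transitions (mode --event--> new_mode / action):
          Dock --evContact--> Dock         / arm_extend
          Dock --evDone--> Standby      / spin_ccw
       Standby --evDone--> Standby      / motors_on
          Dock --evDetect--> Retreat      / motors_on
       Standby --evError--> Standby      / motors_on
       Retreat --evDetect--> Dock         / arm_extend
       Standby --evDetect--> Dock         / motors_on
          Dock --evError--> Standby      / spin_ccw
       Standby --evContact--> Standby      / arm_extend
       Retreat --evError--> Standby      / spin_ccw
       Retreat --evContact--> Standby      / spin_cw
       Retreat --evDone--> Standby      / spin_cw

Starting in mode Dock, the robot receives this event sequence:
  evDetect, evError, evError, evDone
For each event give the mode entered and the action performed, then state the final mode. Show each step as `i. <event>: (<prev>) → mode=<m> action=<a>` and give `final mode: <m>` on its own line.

1. evDetect: (Dock) → mode=Retreat action=motors_on
2. evError: (Retreat) → mode=Standby action=spin_ccw
3. evError: (Standby) → mode=Standby action=motors_on
4. evDone: (Standby) → mode=Standby action=motors_on

final mode: Standby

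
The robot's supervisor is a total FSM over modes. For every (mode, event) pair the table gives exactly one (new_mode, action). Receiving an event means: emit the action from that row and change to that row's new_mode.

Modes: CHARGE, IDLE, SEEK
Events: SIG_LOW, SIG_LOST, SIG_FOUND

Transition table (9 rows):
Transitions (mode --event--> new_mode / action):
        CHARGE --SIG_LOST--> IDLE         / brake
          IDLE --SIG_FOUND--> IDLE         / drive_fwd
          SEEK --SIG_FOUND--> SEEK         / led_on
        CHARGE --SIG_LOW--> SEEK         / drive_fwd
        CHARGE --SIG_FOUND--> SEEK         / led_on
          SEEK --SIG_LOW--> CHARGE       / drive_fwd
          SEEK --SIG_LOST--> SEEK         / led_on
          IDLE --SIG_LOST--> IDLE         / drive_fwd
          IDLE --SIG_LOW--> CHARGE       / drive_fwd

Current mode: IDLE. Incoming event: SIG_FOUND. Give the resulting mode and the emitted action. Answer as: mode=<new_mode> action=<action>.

current mode = IDLE; filter table to that mode:
  (IDLE, SIG_FOUND) → (IDLE, drive_fwd)  ← event matches
  (IDLE, SIG_LOST) → (IDLE, drive_fwd)
  (IDLE, SIG_LOW) → (CHARGE, drive_fwd)
event = SIG_FOUND selects (IDLE, drive_fwd)

mode=IDLE action=drive_fwd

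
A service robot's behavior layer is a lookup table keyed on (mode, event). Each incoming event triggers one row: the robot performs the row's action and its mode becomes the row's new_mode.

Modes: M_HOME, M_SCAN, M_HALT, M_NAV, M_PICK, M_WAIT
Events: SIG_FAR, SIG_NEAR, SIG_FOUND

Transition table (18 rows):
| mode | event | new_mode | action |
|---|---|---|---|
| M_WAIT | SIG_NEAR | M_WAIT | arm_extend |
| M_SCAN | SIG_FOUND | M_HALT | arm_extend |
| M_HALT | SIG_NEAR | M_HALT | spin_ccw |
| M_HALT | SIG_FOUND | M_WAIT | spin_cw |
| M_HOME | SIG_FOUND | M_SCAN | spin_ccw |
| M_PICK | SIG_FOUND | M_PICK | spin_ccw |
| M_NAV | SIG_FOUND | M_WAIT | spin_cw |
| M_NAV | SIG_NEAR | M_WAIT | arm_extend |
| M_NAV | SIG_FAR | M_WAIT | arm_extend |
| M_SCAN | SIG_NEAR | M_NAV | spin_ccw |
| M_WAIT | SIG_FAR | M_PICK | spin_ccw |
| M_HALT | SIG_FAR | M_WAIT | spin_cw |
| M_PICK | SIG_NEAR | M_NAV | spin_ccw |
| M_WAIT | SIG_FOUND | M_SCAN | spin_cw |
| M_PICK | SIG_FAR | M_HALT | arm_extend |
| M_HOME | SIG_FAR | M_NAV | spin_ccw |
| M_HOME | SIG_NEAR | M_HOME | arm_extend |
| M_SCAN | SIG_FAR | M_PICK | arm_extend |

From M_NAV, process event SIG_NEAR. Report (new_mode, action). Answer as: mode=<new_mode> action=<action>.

mode=M_WAIT action=arm_extend

current mode = M_NAV; filter table to that mode:
  (M_NAV, SIG_FOUND) → (M_WAIT, spin_cw)
  (M_NAV, SIG_NEAR) → (M_WAIT, arm_extend)  ← event matches
  (M_NAV, SIG_FAR) → (M_WAIT, arm_extend)
event = SIG_NEAR selects (M_WAIT, arm_extend)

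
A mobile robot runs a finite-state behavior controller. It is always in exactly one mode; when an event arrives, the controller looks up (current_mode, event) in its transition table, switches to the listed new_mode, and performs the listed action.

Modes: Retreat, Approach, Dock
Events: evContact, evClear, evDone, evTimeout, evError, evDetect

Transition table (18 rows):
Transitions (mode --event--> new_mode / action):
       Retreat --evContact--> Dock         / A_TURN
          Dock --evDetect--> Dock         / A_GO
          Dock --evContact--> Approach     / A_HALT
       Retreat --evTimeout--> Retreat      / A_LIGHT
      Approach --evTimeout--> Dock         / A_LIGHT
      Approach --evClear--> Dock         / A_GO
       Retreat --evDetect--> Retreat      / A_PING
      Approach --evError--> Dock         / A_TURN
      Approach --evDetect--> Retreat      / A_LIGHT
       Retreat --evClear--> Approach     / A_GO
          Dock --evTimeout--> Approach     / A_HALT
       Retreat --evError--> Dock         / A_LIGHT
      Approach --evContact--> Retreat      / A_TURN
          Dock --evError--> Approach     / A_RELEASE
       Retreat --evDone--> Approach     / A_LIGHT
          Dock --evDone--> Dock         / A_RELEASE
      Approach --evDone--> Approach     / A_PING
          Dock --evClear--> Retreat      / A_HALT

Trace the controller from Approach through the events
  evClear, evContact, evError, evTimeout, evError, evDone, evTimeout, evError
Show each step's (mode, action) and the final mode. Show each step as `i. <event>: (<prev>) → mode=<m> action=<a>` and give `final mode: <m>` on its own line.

1. evClear: (Approach) → mode=Dock action=A_GO
2. evContact: (Dock) → mode=Approach action=A_HALT
3. evError: (Approach) → mode=Dock action=A_TURN
4. evTimeout: (Dock) → mode=Approach action=A_HALT
5. evError: (Approach) → mode=Dock action=A_TURN
6. evDone: (Dock) → mode=Dock action=A_RELEASE
7. evTimeout: (Dock) → mode=Approach action=A_HALT
8. evError: (Approach) → mode=Dock action=A_TURN

final mode: Dock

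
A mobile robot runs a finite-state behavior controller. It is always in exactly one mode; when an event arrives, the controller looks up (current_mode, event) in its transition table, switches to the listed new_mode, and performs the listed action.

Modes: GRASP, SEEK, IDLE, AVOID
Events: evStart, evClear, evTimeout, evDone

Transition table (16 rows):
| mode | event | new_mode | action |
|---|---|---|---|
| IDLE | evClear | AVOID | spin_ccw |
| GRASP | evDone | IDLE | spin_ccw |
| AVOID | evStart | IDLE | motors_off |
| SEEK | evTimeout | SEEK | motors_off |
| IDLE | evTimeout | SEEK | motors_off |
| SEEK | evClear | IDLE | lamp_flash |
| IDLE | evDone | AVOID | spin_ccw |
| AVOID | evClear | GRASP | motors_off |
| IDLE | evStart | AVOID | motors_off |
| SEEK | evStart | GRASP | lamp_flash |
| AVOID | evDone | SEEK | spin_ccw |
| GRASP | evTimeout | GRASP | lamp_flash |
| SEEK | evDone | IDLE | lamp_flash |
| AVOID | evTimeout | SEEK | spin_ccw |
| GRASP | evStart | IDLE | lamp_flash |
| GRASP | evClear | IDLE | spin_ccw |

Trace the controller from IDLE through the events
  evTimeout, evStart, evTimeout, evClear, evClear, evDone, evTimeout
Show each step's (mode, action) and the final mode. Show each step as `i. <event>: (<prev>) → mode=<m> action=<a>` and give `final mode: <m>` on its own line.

1. evTimeout: (IDLE) → mode=SEEK action=motors_off
2. evStart: (SEEK) → mode=GRASP action=lamp_flash
3. evTimeout: (GRASP) → mode=GRASP action=lamp_flash
4. evClear: (GRASP) → mode=IDLE action=spin_ccw
5. evClear: (IDLE) → mode=AVOID action=spin_ccw
6. evDone: (AVOID) → mode=SEEK action=spin_ccw
7. evTimeout: (SEEK) → mode=SEEK action=motors_off

final mode: SEEK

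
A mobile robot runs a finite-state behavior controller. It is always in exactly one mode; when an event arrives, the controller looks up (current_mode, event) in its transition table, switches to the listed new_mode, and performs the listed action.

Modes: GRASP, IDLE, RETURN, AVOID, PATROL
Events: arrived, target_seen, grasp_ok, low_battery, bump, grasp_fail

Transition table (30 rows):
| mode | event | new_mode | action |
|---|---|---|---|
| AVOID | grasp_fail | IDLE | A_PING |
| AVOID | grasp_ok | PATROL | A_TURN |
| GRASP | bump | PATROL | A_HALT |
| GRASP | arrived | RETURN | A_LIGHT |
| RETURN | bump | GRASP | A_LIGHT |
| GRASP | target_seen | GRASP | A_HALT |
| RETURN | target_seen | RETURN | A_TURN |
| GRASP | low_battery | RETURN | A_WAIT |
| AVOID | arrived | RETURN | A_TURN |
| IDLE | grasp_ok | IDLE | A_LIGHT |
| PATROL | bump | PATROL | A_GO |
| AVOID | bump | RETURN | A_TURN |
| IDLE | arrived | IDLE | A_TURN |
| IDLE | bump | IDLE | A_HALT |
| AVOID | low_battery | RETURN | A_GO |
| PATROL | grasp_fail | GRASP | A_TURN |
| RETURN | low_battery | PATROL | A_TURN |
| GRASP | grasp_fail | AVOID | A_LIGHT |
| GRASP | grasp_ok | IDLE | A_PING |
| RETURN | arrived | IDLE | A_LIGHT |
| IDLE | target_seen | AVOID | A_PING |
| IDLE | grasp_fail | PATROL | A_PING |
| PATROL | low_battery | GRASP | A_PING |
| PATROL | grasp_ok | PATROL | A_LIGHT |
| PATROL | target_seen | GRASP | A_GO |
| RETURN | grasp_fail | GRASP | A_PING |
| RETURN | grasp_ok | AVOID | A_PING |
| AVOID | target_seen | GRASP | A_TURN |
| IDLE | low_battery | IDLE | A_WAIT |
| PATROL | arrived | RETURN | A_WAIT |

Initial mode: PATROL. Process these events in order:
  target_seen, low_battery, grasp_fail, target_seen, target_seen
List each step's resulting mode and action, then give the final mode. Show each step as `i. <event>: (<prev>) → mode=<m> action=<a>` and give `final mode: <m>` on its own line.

1. target_seen: (PATROL) → mode=GRASP action=A_GO
2. low_battery: (GRASP) → mode=RETURN action=A_WAIT
3. grasp_fail: (RETURN) → mode=GRASP action=A_PING
4. target_seen: (GRASP) → mode=GRASP action=A_HALT
5. target_seen: (GRASP) → mode=GRASP action=A_HALT

final mode: GRASP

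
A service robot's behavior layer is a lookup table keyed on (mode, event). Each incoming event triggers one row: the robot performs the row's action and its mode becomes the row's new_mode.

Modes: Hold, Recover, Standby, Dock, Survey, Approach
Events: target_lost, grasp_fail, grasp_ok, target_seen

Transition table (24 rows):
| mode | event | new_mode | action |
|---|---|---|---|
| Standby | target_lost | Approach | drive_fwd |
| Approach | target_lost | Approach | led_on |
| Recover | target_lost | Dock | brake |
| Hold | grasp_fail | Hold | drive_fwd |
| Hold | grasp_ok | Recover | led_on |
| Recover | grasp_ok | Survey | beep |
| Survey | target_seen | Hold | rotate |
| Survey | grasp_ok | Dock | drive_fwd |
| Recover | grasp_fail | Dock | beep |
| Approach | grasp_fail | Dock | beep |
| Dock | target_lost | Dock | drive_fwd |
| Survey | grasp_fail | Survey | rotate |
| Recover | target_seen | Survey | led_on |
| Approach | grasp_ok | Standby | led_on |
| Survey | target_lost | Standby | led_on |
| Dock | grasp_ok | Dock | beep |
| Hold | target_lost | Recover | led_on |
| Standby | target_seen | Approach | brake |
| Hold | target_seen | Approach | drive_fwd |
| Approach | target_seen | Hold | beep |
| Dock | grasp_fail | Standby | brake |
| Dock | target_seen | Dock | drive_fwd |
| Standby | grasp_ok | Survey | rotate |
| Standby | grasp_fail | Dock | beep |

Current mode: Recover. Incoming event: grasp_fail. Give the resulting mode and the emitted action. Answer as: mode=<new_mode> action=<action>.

current mode = Recover; filter table to that mode:
  (Recover, target_lost) → (Dock, brake)
  (Recover, grasp_ok) → (Survey, beep)
  (Recover, grasp_fail) → (Dock, beep)  ← event matches
  (Recover, target_seen) → (Survey, led_on)
event = grasp_fail selects (Dock, beep)

mode=Dock action=beep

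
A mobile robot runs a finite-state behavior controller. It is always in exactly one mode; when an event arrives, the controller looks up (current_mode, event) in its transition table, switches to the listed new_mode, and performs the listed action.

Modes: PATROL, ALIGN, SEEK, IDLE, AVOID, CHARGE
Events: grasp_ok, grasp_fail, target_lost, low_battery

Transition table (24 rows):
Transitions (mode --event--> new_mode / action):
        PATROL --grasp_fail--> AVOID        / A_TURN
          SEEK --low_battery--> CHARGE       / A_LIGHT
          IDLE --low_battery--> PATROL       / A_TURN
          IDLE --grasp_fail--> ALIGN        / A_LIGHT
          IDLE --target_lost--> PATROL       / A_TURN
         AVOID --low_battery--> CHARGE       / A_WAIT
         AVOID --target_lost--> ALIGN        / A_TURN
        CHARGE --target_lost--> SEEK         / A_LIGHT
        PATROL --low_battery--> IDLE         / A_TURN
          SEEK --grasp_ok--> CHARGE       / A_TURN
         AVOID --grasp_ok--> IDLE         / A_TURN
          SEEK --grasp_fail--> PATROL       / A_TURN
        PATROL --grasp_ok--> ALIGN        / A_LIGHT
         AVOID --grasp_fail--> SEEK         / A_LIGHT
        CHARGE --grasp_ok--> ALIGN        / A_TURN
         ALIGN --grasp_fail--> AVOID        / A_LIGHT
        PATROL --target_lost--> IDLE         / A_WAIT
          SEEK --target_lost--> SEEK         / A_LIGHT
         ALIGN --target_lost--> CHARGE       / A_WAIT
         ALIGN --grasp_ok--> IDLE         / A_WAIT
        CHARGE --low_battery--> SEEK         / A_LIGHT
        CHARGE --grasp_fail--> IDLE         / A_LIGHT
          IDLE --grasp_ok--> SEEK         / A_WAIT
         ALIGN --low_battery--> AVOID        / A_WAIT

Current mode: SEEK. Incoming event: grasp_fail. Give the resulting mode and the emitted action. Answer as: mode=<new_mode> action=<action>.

current mode = SEEK; filter table to that mode:
  (SEEK, low_battery) → (CHARGE, A_LIGHT)
  (SEEK, grasp_ok) → (CHARGE, A_TURN)
  (SEEK, grasp_fail) → (PATROL, A_TURN)  ← event matches
  (SEEK, target_lost) → (SEEK, A_LIGHT)
event = grasp_fail selects (PATROL, A_TURN)

mode=PATROL action=A_TURN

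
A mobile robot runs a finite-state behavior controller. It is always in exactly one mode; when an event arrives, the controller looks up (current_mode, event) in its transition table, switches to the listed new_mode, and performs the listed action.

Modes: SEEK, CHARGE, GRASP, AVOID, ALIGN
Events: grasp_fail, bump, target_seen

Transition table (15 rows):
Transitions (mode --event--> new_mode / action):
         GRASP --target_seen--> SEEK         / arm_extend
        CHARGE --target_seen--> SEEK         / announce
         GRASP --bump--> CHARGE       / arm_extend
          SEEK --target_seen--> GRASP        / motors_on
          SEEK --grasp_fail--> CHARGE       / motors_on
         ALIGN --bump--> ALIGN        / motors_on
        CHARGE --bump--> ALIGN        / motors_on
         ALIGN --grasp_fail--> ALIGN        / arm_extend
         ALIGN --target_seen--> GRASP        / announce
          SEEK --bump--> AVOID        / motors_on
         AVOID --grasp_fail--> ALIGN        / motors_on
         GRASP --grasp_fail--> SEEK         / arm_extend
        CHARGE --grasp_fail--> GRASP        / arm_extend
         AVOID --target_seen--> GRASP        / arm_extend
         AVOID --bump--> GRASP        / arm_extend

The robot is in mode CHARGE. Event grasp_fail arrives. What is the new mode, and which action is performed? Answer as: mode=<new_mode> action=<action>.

mode=GRASP action=arm_extend

current mode = CHARGE; filter table to that mode:
  (CHARGE, target_seen) → (SEEK, announce)
  (CHARGE, bump) → (ALIGN, motors_on)
  (CHARGE, grasp_fail) → (GRASP, arm_extend)  ← event matches
event = grasp_fail selects (GRASP, arm_extend)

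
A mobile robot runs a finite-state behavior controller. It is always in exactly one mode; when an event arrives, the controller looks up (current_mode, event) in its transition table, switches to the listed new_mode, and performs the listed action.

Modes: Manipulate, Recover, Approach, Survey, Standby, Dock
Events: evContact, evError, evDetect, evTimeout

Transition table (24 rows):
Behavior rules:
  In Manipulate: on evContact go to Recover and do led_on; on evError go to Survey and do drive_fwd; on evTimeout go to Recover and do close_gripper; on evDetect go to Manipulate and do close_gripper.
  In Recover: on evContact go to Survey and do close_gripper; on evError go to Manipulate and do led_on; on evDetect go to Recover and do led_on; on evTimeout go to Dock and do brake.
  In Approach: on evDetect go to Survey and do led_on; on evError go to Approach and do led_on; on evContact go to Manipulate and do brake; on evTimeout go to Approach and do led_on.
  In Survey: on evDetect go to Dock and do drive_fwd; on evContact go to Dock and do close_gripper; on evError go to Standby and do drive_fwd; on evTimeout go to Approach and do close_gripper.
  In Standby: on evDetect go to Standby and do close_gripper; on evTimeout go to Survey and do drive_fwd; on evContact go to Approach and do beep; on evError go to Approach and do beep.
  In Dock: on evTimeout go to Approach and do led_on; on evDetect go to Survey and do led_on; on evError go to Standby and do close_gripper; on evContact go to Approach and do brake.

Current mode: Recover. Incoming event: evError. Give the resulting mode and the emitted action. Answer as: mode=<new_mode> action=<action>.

mode=Manipulate action=led_on

current mode = Recover; filter table to that mode:
  (Recover, evContact) → (Survey, close_gripper)
  (Recover, evError) → (Manipulate, led_on)  ← event matches
  (Recover, evDetect) → (Recover, led_on)
  (Recover, evTimeout) → (Dock, brake)
event = evError selects (Manipulate, led_on)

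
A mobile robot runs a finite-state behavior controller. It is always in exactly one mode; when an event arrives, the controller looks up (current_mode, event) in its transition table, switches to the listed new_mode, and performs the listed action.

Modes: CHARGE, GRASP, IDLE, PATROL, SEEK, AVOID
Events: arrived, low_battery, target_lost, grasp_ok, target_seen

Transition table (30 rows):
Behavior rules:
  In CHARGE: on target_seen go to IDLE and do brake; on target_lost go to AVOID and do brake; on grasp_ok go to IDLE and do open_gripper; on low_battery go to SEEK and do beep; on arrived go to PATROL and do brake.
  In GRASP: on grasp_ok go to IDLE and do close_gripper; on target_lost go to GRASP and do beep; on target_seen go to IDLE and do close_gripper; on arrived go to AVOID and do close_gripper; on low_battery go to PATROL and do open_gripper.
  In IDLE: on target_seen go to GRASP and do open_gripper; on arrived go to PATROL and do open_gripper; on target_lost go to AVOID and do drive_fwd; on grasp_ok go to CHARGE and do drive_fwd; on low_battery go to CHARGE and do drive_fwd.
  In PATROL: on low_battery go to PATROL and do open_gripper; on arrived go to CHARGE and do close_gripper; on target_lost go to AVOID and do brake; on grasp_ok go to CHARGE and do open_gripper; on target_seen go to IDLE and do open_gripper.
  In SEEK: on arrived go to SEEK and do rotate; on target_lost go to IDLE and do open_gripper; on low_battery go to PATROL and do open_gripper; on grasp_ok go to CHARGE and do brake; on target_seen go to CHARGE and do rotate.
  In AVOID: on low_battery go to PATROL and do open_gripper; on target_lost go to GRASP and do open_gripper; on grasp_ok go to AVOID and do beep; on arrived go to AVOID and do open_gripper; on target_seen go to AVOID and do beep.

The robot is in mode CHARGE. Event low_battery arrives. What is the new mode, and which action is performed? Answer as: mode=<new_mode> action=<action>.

mode=SEEK action=beep

current mode = CHARGE; filter table to that mode:
  (CHARGE, target_seen) → (IDLE, brake)
  (CHARGE, target_lost) → (AVOID, brake)
  (CHARGE, grasp_ok) → (IDLE, open_gripper)
  (CHARGE, low_battery) → (SEEK, beep)  ← event matches
  (CHARGE, arrived) → (PATROL, brake)
event = low_battery selects (SEEK, beep)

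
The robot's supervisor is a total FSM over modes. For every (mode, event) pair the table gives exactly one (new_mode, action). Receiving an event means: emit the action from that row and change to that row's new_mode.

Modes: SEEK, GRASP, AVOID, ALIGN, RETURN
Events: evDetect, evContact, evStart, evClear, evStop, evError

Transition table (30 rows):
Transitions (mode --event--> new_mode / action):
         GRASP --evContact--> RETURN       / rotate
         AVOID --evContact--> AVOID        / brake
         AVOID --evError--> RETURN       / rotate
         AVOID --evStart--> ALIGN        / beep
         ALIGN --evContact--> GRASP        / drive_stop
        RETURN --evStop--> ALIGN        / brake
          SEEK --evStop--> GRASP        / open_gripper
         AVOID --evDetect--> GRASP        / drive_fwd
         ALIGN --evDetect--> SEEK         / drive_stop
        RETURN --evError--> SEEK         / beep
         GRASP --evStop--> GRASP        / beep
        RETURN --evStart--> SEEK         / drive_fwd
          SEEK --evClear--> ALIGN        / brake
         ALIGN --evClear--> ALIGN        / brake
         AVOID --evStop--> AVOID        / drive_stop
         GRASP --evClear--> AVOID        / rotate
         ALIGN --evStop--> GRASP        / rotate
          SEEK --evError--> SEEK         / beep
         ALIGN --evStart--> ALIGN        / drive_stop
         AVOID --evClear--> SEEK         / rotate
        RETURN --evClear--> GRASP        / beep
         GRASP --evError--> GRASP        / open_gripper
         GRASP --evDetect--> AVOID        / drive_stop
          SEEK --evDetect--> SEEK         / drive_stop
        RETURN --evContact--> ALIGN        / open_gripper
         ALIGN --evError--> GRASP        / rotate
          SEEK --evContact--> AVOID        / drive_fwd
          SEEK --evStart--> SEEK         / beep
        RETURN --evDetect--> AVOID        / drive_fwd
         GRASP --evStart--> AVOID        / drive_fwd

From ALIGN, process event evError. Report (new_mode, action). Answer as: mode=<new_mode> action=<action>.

current mode = ALIGN; filter table to that mode:
  (ALIGN, evContact) → (GRASP, drive_stop)
  (ALIGN, evDetect) → (SEEK, drive_stop)
  (ALIGN, evClear) → (ALIGN, brake)
  (ALIGN, evStop) → (GRASP, rotate)
  (ALIGN, evStart) → (ALIGN, drive_stop)
  (ALIGN, evError) → (GRASP, rotate)  ← event matches
event = evError selects (GRASP, rotate)

mode=GRASP action=rotate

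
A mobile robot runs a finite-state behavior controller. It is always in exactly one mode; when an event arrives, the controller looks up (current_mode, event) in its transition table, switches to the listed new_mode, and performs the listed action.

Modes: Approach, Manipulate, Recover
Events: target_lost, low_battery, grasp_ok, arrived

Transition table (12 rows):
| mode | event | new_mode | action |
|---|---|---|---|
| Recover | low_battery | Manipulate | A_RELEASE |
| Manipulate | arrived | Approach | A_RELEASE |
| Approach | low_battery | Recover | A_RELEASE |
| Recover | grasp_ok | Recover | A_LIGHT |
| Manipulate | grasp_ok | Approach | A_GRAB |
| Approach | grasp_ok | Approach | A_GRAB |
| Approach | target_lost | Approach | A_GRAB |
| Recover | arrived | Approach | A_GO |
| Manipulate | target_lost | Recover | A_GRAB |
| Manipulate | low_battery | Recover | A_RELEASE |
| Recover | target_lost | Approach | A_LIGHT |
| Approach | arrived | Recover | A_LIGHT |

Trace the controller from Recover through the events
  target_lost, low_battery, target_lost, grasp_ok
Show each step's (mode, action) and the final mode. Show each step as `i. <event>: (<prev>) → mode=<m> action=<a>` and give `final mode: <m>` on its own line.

final mode: Approach

1. target_lost: (Recover) → mode=Approach action=A_LIGHT
2. low_battery: (Approach) → mode=Recover action=A_RELEASE
3. target_lost: (Recover) → mode=Approach action=A_LIGHT
4. grasp_ok: (Approach) → mode=Approach action=A_GRAB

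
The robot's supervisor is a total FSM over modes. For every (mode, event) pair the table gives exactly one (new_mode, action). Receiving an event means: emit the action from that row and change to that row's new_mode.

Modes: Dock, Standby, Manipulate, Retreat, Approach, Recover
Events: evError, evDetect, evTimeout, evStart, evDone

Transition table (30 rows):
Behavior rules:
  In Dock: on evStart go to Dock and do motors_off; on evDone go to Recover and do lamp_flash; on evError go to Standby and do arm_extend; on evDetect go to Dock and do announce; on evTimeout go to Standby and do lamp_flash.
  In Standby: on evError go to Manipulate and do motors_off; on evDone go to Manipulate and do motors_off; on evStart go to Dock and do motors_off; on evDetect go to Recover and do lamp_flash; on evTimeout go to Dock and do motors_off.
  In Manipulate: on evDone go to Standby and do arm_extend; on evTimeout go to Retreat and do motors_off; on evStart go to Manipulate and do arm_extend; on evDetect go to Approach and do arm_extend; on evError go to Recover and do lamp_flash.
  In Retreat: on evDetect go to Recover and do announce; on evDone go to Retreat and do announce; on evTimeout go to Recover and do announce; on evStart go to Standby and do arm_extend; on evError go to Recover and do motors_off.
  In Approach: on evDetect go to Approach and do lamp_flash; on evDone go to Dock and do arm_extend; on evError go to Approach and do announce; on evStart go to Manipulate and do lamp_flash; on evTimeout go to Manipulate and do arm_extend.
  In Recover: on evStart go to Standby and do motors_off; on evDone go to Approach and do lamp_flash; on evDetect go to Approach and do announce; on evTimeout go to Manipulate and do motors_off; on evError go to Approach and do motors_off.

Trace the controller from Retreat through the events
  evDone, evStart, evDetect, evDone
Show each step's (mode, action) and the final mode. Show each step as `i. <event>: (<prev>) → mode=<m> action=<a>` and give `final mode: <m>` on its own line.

final mode: Approach

1. evDone: (Retreat) → mode=Retreat action=announce
2. evStart: (Retreat) → mode=Standby action=arm_extend
3. evDetect: (Standby) → mode=Recover action=lamp_flash
4. evDone: (Recover) → mode=Approach action=lamp_flash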